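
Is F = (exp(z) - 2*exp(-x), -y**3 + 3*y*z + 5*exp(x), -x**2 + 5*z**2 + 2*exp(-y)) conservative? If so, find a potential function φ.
No, ∇×F = (-3*y - 2*exp(-y), 2*x + exp(z), 5*exp(x)) ≠ 0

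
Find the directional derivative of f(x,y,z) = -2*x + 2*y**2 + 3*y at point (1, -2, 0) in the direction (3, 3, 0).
-7*sqrt(2)/2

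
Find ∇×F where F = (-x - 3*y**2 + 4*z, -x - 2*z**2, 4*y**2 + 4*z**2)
(8*y + 4*z, 4, 6*y - 1)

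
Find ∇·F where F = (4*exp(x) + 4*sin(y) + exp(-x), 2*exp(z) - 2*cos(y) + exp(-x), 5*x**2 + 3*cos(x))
4*exp(x) + 2*sin(y) - exp(-x)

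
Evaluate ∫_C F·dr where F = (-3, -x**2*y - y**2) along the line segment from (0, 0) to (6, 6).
-414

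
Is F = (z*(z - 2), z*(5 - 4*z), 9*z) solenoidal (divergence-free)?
No, ∇·F = 9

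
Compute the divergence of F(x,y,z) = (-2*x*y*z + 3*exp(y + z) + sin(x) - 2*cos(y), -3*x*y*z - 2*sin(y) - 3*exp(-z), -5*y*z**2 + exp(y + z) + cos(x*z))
-3*x*z - x*sin(x*z) - 12*y*z + exp(y + z) + cos(x) - 2*cos(y)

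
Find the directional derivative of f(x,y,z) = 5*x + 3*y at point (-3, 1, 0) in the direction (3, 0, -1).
3*sqrt(10)/2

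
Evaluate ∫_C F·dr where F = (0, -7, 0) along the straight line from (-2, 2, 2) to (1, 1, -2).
7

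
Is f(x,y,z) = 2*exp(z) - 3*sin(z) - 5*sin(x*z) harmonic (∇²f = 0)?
No, ∇²f = 5*x**2*sin(x*z) + 5*z**2*sin(x*z) + 2*exp(z) + 3*sin(z)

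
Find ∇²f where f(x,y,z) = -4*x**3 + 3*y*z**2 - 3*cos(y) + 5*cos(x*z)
-5*x**2*cos(x*z) - 24*x + 6*y - 5*z**2*cos(x*z) + 3*cos(y)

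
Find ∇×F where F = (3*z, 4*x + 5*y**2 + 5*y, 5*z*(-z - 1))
(0, 3, 4)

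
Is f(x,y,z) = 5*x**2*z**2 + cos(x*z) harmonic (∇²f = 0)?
No, ∇²f = (10 - cos(x*z))*(x**2 + z**2)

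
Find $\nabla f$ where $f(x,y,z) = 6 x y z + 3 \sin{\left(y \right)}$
(6*y*z, 6*x*z + 3*cos(y), 6*x*y)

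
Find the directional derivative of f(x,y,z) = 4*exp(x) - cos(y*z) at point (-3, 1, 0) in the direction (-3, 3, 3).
-4*sqrt(3)*exp(-3)/3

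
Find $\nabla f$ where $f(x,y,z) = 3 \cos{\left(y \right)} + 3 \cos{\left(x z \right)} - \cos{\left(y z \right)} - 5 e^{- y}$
(-3*z*sin(x*z), z*sin(y*z) - 3*sin(y) + 5*exp(-y), -3*x*sin(x*z) + y*sin(y*z))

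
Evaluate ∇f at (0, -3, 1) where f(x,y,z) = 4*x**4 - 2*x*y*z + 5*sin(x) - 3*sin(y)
(11, -3*cos(3), 0)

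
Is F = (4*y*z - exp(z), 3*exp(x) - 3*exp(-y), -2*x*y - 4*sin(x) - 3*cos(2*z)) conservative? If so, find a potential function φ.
No, ∇×F = (-2*x, 6*y - exp(z) + 4*cos(x), -4*z + 3*exp(x)) ≠ 0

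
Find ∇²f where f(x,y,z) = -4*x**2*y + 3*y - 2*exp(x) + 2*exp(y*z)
2*y**2*exp(y*z) - 8*y + 2*z**2*exp(y*z) - 2*exp(x)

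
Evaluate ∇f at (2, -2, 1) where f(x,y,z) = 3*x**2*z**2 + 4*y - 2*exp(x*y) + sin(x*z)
(cos(2) + 4*exp(-4) + 12, 4 - 4*exp(-4), 2*cos(2) + 24)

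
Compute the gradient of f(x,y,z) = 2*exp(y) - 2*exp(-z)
(0, 2*exp(y), 2*exp(-z))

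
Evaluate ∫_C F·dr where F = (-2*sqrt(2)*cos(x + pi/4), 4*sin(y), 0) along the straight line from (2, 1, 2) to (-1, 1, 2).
2*sqrt(2)*(-cos(pi/4 + 1) + sin(pi/4 + 2))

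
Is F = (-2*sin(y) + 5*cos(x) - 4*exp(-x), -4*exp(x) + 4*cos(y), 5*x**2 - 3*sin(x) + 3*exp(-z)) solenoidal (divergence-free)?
No, ∇·F = -5*sin(x) - 4*sin(y) - 3*exp(-z) + 4*exp(-x)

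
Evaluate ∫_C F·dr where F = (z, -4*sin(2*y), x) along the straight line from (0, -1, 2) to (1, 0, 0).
2 - 2*cos(2)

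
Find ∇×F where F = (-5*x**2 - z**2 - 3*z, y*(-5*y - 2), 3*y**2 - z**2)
(6*y, -2*z - 3, 0)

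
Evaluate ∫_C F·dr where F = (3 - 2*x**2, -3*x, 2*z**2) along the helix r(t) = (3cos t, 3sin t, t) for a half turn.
-27*pi/2 + 18 + 2*pi**3/3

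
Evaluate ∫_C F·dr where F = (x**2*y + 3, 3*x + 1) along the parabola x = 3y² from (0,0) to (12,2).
7346/7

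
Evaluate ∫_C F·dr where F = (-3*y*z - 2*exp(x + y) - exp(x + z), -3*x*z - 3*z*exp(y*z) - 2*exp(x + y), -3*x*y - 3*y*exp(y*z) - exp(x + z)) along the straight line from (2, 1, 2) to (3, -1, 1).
-3*exp(-1) + exp(2) + 21 + 2*exp(3)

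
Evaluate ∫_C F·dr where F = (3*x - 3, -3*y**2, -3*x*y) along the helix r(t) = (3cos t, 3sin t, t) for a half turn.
18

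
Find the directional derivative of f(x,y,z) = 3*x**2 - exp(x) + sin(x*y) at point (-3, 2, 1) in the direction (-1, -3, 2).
sqrt(14)*(1 + 7*exp(3)*cos(6) + 18*exp(3))*exp(-3)/14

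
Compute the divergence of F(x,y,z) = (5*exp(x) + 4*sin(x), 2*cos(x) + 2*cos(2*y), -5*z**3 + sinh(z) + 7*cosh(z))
-15*z**2 + 5*exp(x) - 4*sin(2*y) + 4*cos(x) + 7*sinh(z) + cosh(z)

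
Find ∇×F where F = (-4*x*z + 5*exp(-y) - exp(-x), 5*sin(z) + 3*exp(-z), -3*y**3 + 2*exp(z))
(-9*y**2 - 5*cos(z) + 3*exp(-z), -4*x, 5*exp(-y))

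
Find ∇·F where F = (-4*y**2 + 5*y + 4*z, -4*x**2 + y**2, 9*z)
2*y + 9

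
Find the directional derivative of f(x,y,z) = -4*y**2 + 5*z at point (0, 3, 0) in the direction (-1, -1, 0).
12*sqrt(2)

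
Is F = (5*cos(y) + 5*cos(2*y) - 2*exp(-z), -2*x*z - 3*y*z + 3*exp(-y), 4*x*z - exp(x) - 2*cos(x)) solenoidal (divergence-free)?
No, ∇·F = 4*x - 3*z - 3*exp(-y)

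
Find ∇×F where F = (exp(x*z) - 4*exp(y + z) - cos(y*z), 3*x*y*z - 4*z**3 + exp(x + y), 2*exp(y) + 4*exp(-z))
(-3*x*y + 12*z**2 + 2*exp(y), x*exp(x*z) + y*sin(y*z) - 4*exp(y + z), 3*y*z - z*sin(y*z) + exp(x + y) + 4*exp(y + z))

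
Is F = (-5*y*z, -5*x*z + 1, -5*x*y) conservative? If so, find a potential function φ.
Yes, F is conservative. φ = y*(-5*x*z + 1)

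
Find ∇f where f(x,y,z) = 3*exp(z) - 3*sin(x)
(-3*cos(x), 0, 3*exp(z))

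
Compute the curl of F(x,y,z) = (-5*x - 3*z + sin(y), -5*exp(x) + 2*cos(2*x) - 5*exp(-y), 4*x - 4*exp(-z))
(0, -7, -5*exp(x) - 4*sin(2*x) - cos(y))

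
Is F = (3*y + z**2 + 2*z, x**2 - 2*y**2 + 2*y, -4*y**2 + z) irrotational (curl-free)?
No, ∇×F = (-8*y, 2*z + 2, 2*x - 3)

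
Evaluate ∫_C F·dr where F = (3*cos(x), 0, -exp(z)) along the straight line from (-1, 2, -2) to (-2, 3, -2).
-3*sin(2) + 3*sin(1)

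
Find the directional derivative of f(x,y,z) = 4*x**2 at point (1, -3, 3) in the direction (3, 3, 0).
4*sqrt(2)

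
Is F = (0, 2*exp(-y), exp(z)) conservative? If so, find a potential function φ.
Yes, F is conservative. φ = exp(z) - 2*exp(-y)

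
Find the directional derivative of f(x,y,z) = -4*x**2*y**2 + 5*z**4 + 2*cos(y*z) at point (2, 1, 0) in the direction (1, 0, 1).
-8*sqrt(2)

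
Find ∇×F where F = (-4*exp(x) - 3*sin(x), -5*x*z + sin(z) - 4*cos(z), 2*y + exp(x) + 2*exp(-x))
(5*x - 4*sin(z) - cos(z) + 2, -exp(x) + 2*exp(-x), -5*z)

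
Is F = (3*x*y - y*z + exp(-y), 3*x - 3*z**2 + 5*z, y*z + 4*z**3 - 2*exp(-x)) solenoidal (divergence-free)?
No, ∇·F = 4*y + 12*z**2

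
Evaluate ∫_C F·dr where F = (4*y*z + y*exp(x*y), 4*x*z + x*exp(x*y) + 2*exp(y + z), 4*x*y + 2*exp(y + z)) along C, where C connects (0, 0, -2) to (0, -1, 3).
4*sinh(2)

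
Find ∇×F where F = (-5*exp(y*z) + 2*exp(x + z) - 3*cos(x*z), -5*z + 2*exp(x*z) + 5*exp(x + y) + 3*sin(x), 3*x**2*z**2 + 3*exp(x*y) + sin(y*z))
(3*x*exp(x*y) - 2*x*exp(x*z) + z*cos(y*z) + 5, -6*x*z**2 + 3*x*sin(x*z) - 3*y*exp(x*y) - 5*y*exp(y*z) + 2*exp(x + z), 2*z*exp(x*z) + 5*z*exp(y*z) + 5*exp(x + y) + 3*cos(x))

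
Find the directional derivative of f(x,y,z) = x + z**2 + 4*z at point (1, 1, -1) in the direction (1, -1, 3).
7*sqrt(11)/11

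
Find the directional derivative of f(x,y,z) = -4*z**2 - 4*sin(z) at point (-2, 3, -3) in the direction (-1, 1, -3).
12*sqrt(11)*(-6 + cos(3))/11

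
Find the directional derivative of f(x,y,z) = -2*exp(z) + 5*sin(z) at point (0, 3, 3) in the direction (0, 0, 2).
-2*exp(3) + 5*cos(3)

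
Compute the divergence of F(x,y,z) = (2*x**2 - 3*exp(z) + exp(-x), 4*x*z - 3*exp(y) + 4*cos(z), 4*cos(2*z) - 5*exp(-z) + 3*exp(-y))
4*x - 3*exp(y) - 8*sin(2*z) + 5*exp(-z) - exp(-x)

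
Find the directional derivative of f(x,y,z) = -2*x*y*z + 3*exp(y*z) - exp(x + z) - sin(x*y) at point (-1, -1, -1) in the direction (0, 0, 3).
-3*E - 2 - exp(-2)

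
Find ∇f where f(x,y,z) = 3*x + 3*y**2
(3, 6*y, 0)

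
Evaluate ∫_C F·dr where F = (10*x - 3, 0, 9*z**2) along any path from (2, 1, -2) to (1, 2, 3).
93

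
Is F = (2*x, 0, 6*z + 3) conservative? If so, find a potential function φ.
Yes, F is conservative. φ = x**2 + 3*z**2 + 3*z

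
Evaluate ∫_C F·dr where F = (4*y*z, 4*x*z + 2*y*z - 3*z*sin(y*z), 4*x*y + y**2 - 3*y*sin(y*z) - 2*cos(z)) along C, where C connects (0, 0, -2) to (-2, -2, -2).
-43 + 3*cos(4)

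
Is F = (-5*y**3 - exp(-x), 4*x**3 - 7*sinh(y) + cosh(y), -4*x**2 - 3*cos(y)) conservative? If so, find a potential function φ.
No, ∇×F = (3*sin(y), 8*x, 12*x**2 + 15*y**2) ≠ 0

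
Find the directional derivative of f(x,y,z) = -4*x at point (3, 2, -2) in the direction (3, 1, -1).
-12*sqrt(11)/11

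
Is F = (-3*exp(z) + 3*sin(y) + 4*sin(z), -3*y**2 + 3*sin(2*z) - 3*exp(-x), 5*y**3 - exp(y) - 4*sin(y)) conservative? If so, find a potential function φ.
No, ∇×F = (15*y**2 - exp(y) - 4*cos(y) - 6*cos(2*z), -3*exp(z) + 4*cos(z), -3*cos(y) + 3*exp(-x)) ≠ 0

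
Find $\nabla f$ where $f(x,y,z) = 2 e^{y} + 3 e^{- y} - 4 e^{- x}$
(4*exp(-x), 5*sinh(y) - cosh(y), 0)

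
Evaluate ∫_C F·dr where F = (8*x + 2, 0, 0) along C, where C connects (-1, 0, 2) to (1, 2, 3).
4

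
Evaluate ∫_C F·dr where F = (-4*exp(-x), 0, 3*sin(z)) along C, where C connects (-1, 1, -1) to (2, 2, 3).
-4*E + 4*exp(-2) + 3*cos(1) - 3*cos(3)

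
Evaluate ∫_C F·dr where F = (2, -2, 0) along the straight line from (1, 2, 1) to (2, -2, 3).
10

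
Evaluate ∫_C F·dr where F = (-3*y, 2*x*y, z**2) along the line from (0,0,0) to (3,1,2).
1/6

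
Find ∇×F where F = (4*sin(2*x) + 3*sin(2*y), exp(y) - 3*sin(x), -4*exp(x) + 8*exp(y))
(8*exp(y), 4*exp(x), -3*cos(x) - 6*cos(2*y))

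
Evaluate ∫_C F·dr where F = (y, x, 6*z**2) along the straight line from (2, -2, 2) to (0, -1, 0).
-12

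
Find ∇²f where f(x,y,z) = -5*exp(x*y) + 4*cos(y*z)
-5*x**2*exp(x*y) - 5*y**2*exp(x*y) - 4*y**2*cos(y*z) - 4*z**2*cos(y*z)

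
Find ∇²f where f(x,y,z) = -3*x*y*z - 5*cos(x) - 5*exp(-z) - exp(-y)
5*cos(x) - 5*exp(-z) - exp(-y)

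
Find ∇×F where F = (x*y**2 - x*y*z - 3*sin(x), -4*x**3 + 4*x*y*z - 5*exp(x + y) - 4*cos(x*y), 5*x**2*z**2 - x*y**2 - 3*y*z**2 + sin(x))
(-6*x*y - 3*z**2, -x*y - 10*x*z**2 + y**2 - cos(x), -12*x**2 - 2*x*y + x*z + 4*y*z + 4*y*sin(x*y) - 5*exp(x + y))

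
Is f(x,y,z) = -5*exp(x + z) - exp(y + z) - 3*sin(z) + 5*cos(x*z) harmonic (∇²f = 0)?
No, ∇²f = -5*x**2*cos(x*z) - 5*z**2*cos(x*z) - 10*exp(x + z) - 2*exp(y + z) + 3*sin(z)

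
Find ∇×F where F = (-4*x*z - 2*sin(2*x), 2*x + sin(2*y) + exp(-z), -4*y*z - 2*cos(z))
(-4*z + exp(-z), -4*x, 2)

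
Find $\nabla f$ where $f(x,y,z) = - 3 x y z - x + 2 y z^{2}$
(-3*y*z - 1, z*(-3*x + 2*z), y*(-3*x + 4*z))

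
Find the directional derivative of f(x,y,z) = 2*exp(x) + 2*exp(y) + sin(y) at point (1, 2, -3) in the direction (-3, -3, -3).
-sqrt(3)*(cos(2) + 2*E + 2*exp(2))/3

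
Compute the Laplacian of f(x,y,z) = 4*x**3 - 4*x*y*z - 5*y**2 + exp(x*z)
x**2*exp(x*z) + 24*x + z**2*exp(x*z) - 10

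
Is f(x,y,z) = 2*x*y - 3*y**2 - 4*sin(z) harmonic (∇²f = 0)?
No, ∇²f = 4*sin(z) - 6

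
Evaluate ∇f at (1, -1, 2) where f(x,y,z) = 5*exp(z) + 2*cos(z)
(0, 0, -2*sin(2) + 5*exp(2))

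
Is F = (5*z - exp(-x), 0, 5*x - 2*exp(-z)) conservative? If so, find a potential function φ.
Yes, F is conservative. φ = 5*x*z + 2*exp(-z) + exp(-x)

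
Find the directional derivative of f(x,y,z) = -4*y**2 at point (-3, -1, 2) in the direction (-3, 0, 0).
0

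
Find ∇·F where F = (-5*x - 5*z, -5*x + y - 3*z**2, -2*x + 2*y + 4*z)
0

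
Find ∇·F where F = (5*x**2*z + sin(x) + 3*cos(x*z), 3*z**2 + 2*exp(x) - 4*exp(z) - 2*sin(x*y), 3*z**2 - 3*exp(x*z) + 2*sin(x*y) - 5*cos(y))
10*x*z - 3*x*exp(x*z) - 2*x*cos(x*y) - 3*z*sin(x*z) + 6*z + cos(x)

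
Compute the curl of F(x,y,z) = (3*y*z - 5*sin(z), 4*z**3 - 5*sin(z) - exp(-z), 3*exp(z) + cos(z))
(-12*z**2 + 5*cos(z) - exp(-z), 3*y - 5*cos(z), -3*z)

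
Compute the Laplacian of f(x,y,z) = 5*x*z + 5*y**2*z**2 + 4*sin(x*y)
-4*x**2*sin(x*y) - 4*y**2*sin(x*y) + 10*y**2 + 10*z**2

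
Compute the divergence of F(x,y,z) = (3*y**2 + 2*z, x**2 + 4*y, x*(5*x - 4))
4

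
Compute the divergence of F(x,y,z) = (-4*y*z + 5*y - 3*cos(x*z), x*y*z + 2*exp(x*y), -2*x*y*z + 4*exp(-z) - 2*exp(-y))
-2*x*y + x*z + 2*x*exp(x*y) + 3*z*sin(x*z) - 4*exp(-z)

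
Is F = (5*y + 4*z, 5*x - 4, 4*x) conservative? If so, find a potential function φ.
Yes, F is conservative. φ = 5*x*y + 4*x*z - 4*y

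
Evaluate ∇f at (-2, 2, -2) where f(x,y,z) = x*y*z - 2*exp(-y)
(-4, 2*exp(-2) + 4, -4)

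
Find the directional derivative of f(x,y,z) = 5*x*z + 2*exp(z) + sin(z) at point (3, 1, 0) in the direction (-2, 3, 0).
0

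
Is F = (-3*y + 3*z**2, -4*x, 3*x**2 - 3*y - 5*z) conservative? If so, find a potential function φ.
No, ∇×F = (-3, -6*x + 6*z, -1) ≠ 0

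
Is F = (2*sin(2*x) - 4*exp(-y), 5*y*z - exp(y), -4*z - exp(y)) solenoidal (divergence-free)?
No, ∇·F = 5*z - exp(y) - 8*sin(x)**2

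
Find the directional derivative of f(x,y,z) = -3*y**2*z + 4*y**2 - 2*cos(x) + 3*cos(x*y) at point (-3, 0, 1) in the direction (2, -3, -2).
-4*sqrt(17)*sin(3)/17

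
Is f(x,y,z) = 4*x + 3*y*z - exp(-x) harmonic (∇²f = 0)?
No, ∇²f = -exp(-x)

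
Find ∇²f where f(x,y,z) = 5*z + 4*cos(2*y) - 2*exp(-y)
-16*cos(2*y) - 2*exp(-y)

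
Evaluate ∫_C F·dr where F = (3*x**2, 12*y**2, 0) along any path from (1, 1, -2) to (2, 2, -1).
35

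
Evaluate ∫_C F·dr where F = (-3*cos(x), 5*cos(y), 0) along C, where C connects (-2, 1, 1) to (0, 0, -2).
-5*sin(1) - 3*sin(2)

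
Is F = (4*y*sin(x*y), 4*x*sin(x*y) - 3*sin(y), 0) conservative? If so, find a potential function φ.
Yes, F is conservative. φ = 3*cos(y) - 4*cos(x*y)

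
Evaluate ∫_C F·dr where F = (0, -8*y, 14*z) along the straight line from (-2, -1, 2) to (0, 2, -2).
-12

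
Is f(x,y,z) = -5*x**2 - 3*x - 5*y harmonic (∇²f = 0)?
No, ∇²f = -10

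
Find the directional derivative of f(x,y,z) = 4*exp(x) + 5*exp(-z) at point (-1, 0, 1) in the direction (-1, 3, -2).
3*sqrt(14)*exp(-1)/7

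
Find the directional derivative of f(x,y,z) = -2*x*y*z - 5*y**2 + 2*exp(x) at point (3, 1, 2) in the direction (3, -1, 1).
2*sqrt(11)*(2 + 3*exp(3))/11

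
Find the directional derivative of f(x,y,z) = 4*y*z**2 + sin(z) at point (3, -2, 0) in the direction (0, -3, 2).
2*sqrt(13)/13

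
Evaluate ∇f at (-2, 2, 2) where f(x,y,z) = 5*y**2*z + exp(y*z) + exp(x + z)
(1, 40 + 2*exp(4), 21 + 2*exp(4))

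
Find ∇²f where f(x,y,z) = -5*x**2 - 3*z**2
-16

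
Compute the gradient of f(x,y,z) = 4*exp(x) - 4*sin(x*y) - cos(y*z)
(-4*y*cos(x*y) + 4*exp(x), -4*x*cos(x*y) + z*sin(y*z), y*sin(y*z))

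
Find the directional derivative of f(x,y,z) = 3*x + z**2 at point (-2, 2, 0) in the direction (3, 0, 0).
3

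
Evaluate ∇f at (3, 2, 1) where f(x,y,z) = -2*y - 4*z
(0, -2, -4)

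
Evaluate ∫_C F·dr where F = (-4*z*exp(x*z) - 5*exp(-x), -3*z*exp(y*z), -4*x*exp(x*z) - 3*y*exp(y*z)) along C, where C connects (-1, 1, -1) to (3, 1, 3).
(-4*exp(12) - 3*exp(6) - exp(4) + 5 + 3*exp(2))*exp(-3)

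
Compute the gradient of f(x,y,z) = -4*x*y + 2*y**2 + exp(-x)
(-4*y - exp(-x), -4*x + 4*y, 0)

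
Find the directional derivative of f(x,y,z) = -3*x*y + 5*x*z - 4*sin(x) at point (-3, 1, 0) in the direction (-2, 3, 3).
2*sqrt(22)*(-3 + 2*cos(3))/11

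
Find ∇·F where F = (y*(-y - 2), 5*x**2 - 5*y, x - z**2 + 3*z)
-2*z - 2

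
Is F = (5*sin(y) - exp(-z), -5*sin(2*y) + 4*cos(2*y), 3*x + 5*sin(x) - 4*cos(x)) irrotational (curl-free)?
No, ∇×F = (0, -4*sin(x) - 5*cos(x) - 3 + exp(-z), -5*cos(y))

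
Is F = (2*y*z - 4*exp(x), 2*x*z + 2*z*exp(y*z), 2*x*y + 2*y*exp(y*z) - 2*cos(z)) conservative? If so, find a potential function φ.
Yes, F is conservative. φ = 2*x*y*z - 4*exp(x) + 2*exp(y*z) - 2*sin(z)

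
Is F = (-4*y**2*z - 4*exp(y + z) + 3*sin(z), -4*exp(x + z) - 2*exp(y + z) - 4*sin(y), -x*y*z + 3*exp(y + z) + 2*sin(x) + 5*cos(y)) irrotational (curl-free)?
No, ∇×F = (-x*z + 4*exp(x + z) + 5*exp(y + z) - 5*sin(y), -4*y**2 + y*z - 4*exp(y + z) - 2*cos(x) + 3*cos(z), 8*y*z - 4*exp(x + z) + 4*exp(y + z))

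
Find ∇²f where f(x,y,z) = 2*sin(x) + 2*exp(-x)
-2*sin(x) + 2*exp(-x)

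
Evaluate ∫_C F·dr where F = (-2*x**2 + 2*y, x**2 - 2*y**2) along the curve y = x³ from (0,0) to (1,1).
-7/30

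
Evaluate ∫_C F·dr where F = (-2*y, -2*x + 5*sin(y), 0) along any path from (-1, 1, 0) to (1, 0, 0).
-7 + 5*cos(1)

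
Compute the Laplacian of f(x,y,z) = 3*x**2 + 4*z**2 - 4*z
14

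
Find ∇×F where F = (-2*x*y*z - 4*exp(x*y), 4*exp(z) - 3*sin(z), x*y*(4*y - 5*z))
(8*x*y - 5*x*z - 4*exp(z) + 3*cos(z), y*(-2*x - 4*y + 5*z), 2*x*(z + 2*exp(x*y)))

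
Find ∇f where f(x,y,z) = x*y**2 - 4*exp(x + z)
(y**2 - 4*exp(x + z), 2*x*y, -4*exp(x + z))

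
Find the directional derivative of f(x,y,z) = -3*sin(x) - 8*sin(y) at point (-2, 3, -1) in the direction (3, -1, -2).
sqrt(14)*(8*cos(3) - 9*cos(2))/14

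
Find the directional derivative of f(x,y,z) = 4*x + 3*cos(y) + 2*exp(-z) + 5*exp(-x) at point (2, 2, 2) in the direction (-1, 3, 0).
sqrt(10)*(-9*exp(2)*sin(2) - 4*exp(2) + 5)*exp(-2)/10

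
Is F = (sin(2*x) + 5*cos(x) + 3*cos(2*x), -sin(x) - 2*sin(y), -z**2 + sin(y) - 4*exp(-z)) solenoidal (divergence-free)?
No, ∇·F = -2*z - 5*sin(x) - 6*sin(2*x) + 2*cos(2*x) - 2*cos(y) + 4*exp(-z)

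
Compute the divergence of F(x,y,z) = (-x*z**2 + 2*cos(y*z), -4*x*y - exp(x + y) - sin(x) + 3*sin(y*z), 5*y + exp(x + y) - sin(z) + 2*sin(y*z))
-4*x + 2*y*cos(y*z) - z**2 + 3*z*cos(y*z) - exp(x + y) - cos(z)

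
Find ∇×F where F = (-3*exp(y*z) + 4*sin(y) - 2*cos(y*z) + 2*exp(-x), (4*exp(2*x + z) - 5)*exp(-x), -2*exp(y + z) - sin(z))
(2*(-2*exp(x) - exp(y))*exp(z), y*(-3*exp(y*z) + 2*sin(y*z)), 3*z*exp(y*z) - 2*z*sin(y*z) + 4*exp(x + z) - 4*cos(y) + 5*exp(-x))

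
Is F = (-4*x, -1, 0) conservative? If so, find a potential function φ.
Yes, F is conservative. φ = -2*x**2 - y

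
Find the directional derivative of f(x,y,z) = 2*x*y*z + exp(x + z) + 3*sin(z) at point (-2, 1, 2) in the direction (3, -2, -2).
sqrt(17)*(37 - 6*cos(2))/17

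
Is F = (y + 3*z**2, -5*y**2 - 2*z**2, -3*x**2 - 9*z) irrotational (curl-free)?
No, ∇×F = (4*z, 6*x + 6*z, -1)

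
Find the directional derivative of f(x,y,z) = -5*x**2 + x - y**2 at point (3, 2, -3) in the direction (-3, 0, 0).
29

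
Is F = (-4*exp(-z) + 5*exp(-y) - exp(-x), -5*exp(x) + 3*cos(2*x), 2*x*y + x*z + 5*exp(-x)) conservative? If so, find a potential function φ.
No, ∇×F = (2*x, -2*y - z + 4*exp(-z) + 5*exp(-x), -5*exp(x) - 6*sin(2*x) + 5*exp(-y)) ≠ 0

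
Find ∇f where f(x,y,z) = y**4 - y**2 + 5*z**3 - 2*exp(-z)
(0, 4*y**3 - 2*y, 15*z**2 + 2*exp(-z))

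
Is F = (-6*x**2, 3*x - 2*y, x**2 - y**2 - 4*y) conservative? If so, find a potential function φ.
No, ∇×F = (-2*y - 4, -2*x, 3) ≠ 0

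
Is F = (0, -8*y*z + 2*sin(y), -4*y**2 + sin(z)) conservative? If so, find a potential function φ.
Yes, F is conservative. φ = -4*y**2*z - 2*cos(y) - cos(z)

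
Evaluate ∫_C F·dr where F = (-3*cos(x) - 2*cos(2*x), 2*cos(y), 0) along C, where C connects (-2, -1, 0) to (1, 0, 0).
-4*sin(2) - sin(1) - sin(4)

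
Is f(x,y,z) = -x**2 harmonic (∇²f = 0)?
No, ∇²f = -2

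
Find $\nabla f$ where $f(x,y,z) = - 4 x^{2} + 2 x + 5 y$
(2 - 8*x, 5, 0)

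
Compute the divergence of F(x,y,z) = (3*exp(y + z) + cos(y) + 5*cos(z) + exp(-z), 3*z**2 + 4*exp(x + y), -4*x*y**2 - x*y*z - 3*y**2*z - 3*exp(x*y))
-x*y - 3*y**2 + 4*exp(x + y)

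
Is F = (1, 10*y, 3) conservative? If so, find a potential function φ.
Yes, F is conservative. φ = x + 5*y**2 + 3*z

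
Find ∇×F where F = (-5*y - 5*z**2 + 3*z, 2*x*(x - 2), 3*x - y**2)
(-2*y, -10*z, 4*x + 1)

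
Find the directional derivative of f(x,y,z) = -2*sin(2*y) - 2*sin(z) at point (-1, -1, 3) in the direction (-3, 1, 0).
-2*sqrt(10)*cos(2)/5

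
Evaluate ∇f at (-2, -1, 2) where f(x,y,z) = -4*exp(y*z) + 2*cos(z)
(0, -8*exp(-2), -2*sin(2) + 4*exp(-2))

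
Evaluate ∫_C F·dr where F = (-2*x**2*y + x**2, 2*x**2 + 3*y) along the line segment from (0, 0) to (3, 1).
3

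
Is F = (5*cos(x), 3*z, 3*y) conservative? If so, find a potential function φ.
Yes, F is conservative. φ = 3*y*z + 5*sin(x)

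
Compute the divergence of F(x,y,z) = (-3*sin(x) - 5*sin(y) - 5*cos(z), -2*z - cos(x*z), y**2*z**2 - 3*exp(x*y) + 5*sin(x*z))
5*x*cos(x*z) + 2*y**2*z - 3*cos(x)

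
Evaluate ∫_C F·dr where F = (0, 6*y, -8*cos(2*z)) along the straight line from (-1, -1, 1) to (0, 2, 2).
-4*sin(4) + 4*sin(2) + 9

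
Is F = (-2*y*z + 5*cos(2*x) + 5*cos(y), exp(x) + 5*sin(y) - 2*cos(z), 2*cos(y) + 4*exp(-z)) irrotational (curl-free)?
No, ∇×F = (-2*sin(y) - 2*sin(z), -2*y, 2*z + exp(x) + 5*sin(y))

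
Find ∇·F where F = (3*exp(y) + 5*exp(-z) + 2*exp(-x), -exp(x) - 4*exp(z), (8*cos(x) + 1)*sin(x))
-2*exp(-x)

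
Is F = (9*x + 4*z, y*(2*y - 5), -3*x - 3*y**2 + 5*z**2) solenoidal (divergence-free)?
No, ∇·F = 4*y + 10*z + 4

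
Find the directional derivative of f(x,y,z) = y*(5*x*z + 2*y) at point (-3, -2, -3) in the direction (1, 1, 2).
127*sqrt(6)/6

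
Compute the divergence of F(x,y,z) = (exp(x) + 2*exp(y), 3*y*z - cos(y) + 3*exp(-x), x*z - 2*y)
x + 3*z + exp(x) + sin(y)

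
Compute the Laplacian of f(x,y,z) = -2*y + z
0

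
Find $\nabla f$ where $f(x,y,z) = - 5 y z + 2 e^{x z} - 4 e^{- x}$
(2*z*exp(x*z) + 4*exp(-x), -5*z, 2*x*exp(x*z) - 5*y)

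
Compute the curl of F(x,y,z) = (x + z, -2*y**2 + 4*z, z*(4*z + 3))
(-4, 1, 0)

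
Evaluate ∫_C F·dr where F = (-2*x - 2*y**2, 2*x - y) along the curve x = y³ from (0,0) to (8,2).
-482/5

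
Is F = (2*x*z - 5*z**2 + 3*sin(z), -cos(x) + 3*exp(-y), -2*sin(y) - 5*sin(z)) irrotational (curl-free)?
No, ∇×F = (-2*cos(y), 2*x - 10*z + 3*cos(z), sin(x))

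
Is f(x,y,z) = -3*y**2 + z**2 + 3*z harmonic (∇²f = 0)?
No, ∇²f = -4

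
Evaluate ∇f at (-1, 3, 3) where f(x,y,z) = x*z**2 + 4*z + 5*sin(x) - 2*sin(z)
(5*cos(1) + 9, 0, -2 - 2*cos(3))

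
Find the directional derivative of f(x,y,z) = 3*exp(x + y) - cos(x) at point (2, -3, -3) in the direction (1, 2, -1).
sqrt(6)*(E*sin(2) + 9)*exp(-1)/6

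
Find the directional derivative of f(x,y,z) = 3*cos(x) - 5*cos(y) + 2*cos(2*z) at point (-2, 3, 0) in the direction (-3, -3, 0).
-sqrt(2)*(5*sin(3) + 3*sin(2))/2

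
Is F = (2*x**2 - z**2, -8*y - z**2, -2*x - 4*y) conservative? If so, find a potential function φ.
No, ∇×F = (2*z - 4, 2 - 2*z, 0) ≠ 0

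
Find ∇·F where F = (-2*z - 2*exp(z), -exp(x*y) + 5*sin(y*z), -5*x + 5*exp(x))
-x*exp(x*y) + 5*z*cos(y*z)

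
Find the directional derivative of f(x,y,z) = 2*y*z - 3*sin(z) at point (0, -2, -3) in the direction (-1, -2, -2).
2*cos(3) + 20/3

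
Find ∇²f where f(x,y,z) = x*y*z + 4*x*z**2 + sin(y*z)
8*x - y**2*sin(y*z) - z**2*sin(y*z)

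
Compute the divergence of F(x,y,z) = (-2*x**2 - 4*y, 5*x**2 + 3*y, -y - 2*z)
1 - 4*x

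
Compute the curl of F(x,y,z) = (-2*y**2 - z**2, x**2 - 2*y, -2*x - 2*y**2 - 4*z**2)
(-4*y, 2 - 2*z, 2*x + 4*y)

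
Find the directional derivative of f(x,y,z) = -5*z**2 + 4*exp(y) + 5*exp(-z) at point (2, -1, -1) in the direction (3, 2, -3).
sqrt(22)*(8 - 15*E*(2 - E))*exp(-1)/22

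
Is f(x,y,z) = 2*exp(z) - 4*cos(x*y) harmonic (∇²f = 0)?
No, ∇²f = 4*x**2*cos(x*y) + 4*y**2*cos(x*y) + 2*exp(z)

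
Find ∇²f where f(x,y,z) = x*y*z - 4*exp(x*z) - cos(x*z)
(x**2 + z**2)*(-4*exp(x*z) + cos(x*z))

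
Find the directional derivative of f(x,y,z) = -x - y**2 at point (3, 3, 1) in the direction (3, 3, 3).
-7*sqrt(3)/3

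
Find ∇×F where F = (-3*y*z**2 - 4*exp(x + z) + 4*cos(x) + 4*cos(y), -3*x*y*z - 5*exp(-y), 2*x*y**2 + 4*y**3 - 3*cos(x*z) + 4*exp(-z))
(y*(7*x + 12*y), -2*y**2 - 6*y*z - 3*z*sin(x*z) - 4*exp(x + z), -3*y*z + 3*z**2 + 4*sin(y))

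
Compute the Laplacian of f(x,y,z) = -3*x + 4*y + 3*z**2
6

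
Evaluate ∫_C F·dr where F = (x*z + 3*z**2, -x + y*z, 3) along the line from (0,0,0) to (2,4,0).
-4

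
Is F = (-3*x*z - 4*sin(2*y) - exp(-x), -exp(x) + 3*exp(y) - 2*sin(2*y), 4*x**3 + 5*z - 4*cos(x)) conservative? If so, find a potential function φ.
No, ∇×F = (0, -12*x**2 - 3*x - 4*sin(x), -exp(x) + 8*cos(2*y)) ≠ 0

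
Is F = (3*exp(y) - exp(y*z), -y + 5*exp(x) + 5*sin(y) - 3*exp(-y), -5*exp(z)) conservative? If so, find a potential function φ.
No, ∇×F = (0, -y*exp(y*z), z*exp(y*z) + 5*exp(x) - 3*exp(y)) ≠ 0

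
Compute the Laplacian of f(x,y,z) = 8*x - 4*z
0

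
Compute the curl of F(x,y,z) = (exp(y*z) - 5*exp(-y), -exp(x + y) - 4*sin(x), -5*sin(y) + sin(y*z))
(z*cos(y*z) - 5*cos(y), y*exp(y*z), -z*exp(y*z) - exp(x + y) - 4*cos(x) - 5*exp(-y))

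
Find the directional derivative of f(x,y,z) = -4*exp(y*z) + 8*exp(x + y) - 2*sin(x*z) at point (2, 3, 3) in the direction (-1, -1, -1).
2*sqrt(3)*(-8*exp(5) + 5*cos(6) + 12*exp(9))/3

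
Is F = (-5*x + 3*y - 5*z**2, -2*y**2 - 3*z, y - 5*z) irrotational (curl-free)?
No, ∇×F = (4, -10*z, -3)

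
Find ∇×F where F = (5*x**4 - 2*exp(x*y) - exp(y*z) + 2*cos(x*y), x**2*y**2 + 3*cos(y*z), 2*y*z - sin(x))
(3*y*sin(y*z) + 2*z, -y*exp(y*z) + cos(x), 2*x*y**2 + 2*x*exp(x*y) + 2*x*sin(x*y) + z*exp(y*z))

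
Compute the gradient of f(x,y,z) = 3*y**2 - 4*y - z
(0, 6*y - 4, -1)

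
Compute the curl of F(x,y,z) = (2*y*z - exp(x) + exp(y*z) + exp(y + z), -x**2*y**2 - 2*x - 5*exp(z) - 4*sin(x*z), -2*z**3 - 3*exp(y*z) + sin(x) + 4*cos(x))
(4*x*cos(x*z) - 3*z*exp(y*z) + 5*exp(z), y*exp(y*z) + 2*y + exp(y + z) + 4*sin(x) - cos(x), -2*x*y**2 - z*exp(y*z) - 4*z*cos(x*z) - 2*z - exp(y + z) - 2)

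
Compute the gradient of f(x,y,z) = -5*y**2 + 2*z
(0, -10*y, 2)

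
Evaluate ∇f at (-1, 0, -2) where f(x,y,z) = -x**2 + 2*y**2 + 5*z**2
(2, 0, -20)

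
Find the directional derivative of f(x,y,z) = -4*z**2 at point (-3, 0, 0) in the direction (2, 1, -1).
0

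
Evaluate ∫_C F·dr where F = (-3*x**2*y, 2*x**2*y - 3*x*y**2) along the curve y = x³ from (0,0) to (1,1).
-13/20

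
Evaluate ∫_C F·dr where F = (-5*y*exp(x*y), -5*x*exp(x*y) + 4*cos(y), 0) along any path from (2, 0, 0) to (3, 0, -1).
0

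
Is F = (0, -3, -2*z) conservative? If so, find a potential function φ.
Yes, F is conservative. φ = -3*y - z**2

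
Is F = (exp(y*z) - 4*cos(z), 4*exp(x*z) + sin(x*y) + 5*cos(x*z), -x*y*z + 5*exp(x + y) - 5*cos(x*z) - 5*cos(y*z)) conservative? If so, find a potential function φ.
No, ∇×F = (-x*z - 4*x*exp(x*z) + 5*x*sin(x*z) + 5*z*sin(y*z) + 5*exp(x + y), y*z + y*exp(y*z) - 5*z*sin(x*z) - 5*exp(x + y) + 4*sin(z), y*cos(x*y) + 4*z*exp(x*z) - z*exp(y*z) - 5*z*sin(x*z)) ≠ 0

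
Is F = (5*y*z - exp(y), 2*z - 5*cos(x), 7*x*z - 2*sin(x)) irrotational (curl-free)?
No, ∇×F = (-2, 5*y - 7*z + 2*cos(x), -5*z + exp(y) + 5*sin(x))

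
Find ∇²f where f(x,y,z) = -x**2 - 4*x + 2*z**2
2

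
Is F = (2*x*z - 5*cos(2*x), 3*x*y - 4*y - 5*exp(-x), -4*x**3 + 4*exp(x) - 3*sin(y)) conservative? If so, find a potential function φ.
No, ∇×F = (-3*cos(y), 12*x**2 + 2*x - 4*exp(x), 3*y + 5*exp(-x)) ≠ 0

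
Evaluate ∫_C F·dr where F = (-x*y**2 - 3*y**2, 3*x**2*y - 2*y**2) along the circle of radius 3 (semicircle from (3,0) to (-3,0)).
108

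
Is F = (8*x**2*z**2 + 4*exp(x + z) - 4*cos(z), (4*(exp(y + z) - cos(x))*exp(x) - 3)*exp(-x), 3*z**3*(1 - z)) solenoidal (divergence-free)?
No, ∇·F = 16*x*z**2 - 3*z**3 + 9*z**2*(1 - z) + 4*exp(x + z) + 4*exp(y + z)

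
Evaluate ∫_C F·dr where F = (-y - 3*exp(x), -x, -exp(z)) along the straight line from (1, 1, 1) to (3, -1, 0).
-3*exp(3) + 3 + 4*E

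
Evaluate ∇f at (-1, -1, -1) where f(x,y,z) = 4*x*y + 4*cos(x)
(-4 + 4*sin(1), -4, 0)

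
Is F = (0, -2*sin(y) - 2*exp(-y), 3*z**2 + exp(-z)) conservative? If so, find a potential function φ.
Yes, F is conservative. φ = z**3 + 2*cos(y) - exp(-z) + 2*exp(-y)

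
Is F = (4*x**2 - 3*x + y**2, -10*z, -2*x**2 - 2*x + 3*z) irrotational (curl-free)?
No, ∇×F = (10, 4*x + 2, -2*y)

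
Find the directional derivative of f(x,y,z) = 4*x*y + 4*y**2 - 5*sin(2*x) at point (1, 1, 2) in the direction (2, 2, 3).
4*sqrt(17)*(8 - 5*cos(2))/17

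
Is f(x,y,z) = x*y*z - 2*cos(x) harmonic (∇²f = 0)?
No, ∇²f = 2*cos(x)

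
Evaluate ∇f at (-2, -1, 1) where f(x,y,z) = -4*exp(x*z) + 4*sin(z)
(-4*exp(-2), 0, 8*exp(-2) + 4*cos(1))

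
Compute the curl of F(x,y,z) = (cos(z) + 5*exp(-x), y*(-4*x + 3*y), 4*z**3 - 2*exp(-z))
(0, -sin(z), -4*y)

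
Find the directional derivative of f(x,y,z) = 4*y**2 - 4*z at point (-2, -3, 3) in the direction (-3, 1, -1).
-20*sqrt(11)/11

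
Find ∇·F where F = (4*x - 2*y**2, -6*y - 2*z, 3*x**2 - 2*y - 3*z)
-5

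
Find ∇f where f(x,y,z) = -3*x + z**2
(-3, 0, 2*z)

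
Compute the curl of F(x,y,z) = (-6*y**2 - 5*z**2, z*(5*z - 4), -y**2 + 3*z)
(-2*y - 10*z + 4, -10*z, 12*y)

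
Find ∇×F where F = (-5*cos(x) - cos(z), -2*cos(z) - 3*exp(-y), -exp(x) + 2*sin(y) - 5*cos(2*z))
(-2*sin(z) + 2*cos(y), exp(x) + sin(z), 0)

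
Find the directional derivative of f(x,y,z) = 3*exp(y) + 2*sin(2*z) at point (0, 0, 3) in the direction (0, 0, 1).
4*cos(6)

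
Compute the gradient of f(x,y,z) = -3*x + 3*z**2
(-3, 0, 6*z)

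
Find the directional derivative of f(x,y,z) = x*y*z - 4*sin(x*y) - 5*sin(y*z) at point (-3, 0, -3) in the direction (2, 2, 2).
12*sqrt(3)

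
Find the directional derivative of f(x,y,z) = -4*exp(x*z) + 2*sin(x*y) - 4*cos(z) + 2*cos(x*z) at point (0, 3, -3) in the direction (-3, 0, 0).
-18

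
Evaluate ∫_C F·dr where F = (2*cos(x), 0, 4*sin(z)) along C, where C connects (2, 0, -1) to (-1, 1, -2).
-2*sin(2) - 2*sin(1) - 4*cos(2) + 4*cos(1)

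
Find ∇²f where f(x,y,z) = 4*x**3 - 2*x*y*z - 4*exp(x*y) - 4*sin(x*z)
-4*x**2*exp(x*y) + 4*x**2*sin(x*z) + 24*x - 4*y**2*exp(x*y) + 4*z**2*sin(x*z)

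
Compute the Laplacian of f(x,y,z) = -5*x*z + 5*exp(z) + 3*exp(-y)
5*exp(z) + 3*exp(-y)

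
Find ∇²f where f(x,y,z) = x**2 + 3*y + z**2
4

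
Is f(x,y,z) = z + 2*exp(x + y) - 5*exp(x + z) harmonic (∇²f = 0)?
No, ∇²f = 4*exp(x + y) - 10*exp(x + z)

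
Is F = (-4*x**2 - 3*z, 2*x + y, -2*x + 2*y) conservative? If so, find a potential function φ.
No, ∇×F = (2, -1, 2) ≠ 0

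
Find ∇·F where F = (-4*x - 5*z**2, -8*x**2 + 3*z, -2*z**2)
-4*z - 4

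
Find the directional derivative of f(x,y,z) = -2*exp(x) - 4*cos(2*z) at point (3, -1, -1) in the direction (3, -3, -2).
sqrt(22)*(-3*exp(3) + 8*sin(2))/11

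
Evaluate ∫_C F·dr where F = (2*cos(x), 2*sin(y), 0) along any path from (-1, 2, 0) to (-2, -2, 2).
-2*sin(2) + 2*sin(1)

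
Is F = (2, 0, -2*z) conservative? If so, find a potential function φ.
Yes, F is conservative. φ = 2*x - z**2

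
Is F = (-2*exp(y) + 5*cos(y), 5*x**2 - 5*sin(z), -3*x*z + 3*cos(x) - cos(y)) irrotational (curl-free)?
No, ∇×F = (sin(y) + 5*cos(z), 3*z + 3*sin(x), 10*x + 2*exp(y) + 5*sin(y))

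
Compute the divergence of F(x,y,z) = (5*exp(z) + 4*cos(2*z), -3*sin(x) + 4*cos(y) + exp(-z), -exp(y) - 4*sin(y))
-4*sin(y)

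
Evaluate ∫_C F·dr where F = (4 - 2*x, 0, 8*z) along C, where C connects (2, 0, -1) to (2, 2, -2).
12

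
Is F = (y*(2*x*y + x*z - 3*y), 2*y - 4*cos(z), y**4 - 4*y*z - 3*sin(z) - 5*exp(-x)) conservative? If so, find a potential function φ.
No, ∇×F = (4*y**3 - 4*z - 4*sin(z), x*y - 5*exp(-x), -4*x*y - x*z + 6*y) ≠ 0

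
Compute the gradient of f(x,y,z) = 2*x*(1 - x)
(2 - 4*x, 0, 0)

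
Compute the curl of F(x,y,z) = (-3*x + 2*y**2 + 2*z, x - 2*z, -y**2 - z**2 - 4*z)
(2 - 2*y, 2, 1 - 4*y)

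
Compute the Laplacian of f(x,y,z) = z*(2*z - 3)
4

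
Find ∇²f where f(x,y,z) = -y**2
-2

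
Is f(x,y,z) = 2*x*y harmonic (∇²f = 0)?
Yes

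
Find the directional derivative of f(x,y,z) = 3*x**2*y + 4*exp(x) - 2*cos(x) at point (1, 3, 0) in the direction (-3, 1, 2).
-3*sqrt(14)*(2*sin(1) + 4*E + 17)/14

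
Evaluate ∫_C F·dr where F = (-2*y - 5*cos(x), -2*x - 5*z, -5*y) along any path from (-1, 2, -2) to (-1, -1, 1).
-21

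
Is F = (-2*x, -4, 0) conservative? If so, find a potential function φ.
Yes, F is conservative. φ = -x**2 - 4*y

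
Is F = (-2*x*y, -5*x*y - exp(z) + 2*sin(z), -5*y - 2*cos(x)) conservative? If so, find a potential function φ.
No, ∇×F = (exp(z) - 2*cos(z) - 5, -2*sin(x), 2*x - 5*y) ≠ 0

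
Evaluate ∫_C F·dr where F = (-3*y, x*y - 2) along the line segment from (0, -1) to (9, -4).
114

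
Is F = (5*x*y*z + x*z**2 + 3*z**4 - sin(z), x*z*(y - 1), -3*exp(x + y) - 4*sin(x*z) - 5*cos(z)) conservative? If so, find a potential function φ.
No, ∇×F = (-x*(y - 1) - 3*exp(x + y), 5*x*y + 2*x*z + 12*z**3 + 4*z*cos(x*z) + 3*exp(x + y) - cos(z), z*(-5*x + y - 1)) ≠ 0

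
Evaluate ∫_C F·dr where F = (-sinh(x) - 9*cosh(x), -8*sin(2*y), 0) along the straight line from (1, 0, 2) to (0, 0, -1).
-1 + cosh(1) + 9*sinh(1)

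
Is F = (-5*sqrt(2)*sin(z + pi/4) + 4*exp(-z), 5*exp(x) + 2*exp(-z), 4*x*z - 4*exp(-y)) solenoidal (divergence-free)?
No, ∇·F = 4*x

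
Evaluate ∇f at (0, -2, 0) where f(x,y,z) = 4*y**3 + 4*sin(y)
(0, 4*cos(2) + 48, 0)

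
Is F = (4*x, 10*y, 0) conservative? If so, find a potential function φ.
Yes, F is conservative. φ = 2*x**2 + 5*y**2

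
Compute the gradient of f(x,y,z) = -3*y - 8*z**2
(0, -3, -16*z)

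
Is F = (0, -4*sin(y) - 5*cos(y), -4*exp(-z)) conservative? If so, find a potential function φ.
Yes, F is conservative. φ = -5*sin(y) + 4*cos(y) + 4*exp(-z)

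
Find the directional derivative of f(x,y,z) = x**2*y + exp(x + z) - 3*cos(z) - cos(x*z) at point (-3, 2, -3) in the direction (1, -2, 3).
sqrt(14)*(-30*exp(6) - 12*exp(6)*sin(9) - 9*exp(6)*sin(3) + 4)*exp(-6)/14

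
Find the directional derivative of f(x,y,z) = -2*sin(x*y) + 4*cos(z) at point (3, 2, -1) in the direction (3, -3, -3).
2*sqrt(3)*(-2*sin(1) + cos(6))/3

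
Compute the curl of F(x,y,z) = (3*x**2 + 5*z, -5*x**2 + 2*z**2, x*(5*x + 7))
(-4*z, -10*x - 2, -10*x)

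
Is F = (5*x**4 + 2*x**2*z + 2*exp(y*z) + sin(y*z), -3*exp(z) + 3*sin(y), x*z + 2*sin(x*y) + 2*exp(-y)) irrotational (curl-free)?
No, ∇×F = (2*x*cos(x*y) + 3*exp(z) - 2*exp(-y), 2*x**2 + 2*y*exp(y*z) - 2*y*cos(x*y) + y*cos(y*z) - z, -z*(2*exp(y*z) + cos(y*z)))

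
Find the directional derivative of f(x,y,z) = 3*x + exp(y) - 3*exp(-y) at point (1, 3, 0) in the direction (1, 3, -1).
3*sqrt(11)*(3 + exp(3) + exp(6))*exp(-3)/11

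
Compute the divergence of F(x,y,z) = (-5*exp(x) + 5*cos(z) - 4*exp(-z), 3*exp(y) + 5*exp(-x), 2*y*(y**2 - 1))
-5*exp(x) + 3*exp(y)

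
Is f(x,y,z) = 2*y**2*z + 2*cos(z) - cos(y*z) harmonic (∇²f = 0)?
No, ∇²f = y**2*cos(y*z) + z*(z*cos(y*z) + 4) - 2*cos(z)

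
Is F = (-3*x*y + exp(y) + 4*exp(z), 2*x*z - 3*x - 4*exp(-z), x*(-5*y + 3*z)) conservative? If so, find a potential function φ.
No, ∇×F = (-7*x - 4*exp(-z), 5*y - 3*z + 4*exp(z), 3*x + 2*z - exp(y) - 3) ≠ 0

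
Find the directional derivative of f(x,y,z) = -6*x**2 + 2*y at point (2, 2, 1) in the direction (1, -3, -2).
-15*sqrt(14)/7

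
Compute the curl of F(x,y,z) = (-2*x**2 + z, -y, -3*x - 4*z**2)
(0, 4, 0)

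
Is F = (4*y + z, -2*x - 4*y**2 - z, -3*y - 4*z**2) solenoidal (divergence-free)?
No, ∇·F = -8*y - 8*z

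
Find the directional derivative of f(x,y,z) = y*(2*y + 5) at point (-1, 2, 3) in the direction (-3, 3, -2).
39*sqrt(22)/22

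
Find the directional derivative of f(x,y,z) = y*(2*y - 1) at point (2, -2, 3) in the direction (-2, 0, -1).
0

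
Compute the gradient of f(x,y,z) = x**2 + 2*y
(2*x, 2, 0)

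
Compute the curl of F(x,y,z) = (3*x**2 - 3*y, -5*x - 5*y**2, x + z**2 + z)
(0, -1, -2)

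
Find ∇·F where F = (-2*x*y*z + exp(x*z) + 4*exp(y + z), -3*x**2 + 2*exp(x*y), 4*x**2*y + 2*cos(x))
2*x*exp(x*y) - 2*y*z + z*exp(x*z)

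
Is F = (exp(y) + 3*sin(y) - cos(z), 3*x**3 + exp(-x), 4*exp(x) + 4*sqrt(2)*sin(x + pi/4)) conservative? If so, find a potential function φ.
No, ∇×F = (0, -4*exp(x) + sin(z) - 4*sqrt(2)*cos(x + pi/4), 9*x**2 - exp(y) - 3*cos(y) - exp(-x)) ≠ 0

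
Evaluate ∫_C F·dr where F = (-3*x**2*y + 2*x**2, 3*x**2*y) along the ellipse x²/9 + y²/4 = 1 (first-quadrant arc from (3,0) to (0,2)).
9 + 81*pi/8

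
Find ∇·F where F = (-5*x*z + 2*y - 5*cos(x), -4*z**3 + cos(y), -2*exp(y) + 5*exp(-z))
-5*z + 5*sin(x) - sin(y) - 5*exp(-z)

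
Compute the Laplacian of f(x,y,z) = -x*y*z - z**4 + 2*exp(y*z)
2*y**2*exp(y*z) + 2*z**2*exp(y*z) - 12*z**2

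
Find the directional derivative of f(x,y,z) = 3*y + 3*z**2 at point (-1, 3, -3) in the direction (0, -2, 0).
-3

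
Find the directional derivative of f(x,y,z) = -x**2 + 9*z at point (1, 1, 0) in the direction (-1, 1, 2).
10*sqrt(6)/3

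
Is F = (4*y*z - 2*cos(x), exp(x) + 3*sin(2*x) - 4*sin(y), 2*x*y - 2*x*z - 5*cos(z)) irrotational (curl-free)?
No, ∇×F = (2*x, 2*y + 2*z, -4*z + exp(x) + 6*cos(2*x))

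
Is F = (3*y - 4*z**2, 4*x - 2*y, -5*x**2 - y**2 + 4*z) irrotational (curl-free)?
No, ∇×F = (-2*y, 10*x - 8*z, 1)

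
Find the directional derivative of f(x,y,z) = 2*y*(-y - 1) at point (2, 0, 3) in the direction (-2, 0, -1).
0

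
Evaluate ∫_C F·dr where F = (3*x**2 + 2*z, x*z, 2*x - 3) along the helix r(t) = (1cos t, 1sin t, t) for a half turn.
-5*pi - 2 + pi**2/4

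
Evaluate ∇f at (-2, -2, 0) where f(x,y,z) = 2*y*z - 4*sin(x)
(-4*cos(2), 0, -4)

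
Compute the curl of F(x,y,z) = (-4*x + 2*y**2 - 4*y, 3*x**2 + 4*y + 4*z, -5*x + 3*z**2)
(-4, 5, 6*x - 4*y + 4)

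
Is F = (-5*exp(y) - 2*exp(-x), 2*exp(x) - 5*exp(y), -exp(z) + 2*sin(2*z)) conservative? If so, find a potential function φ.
No, ∇×F = (0, 0, 2*exp(x) + 5*exp(y)) ≠ 0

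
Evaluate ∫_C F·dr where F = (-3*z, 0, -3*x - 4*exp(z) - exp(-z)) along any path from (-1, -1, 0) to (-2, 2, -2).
-9 - 4*exp(-2) + exp(2)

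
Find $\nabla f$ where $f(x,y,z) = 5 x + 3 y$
(5, 3, 0)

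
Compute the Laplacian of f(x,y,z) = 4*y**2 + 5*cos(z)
8 - 5*cos(z)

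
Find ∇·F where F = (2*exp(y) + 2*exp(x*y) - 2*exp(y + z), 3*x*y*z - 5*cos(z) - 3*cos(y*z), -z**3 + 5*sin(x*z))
3*x*z + 5*x*cos(x*z) + 2*y*exp(x*y) - 3*z**2 + 3*z*sin(y*z)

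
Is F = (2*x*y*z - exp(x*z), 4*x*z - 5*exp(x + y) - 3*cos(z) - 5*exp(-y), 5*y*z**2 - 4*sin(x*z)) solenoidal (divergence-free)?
No, ∇·F = -4*x*cos(x*z) + 12*y*z - z*exp(x*z) - 5*exp(x + y) + 5*exp(-y)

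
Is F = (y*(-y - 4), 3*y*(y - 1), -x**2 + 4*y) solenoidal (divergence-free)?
No, ∇·F = 6*y - 3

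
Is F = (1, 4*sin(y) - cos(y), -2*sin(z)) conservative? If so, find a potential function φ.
Yes, F is conservative. φ = x - sin(y) - 4*cos(y) + 2*cos(z)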